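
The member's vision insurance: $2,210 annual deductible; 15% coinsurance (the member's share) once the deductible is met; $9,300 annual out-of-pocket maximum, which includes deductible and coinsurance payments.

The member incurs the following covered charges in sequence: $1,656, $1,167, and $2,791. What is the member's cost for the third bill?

Bill 1, $1,656: fully absorbed by the deductible. Member owes $1,656 (running OOP $1,656).
Bill 2, $1,167: $554 to deductible, leaving $613; 15% of $613 = $91.95. Member owes $645.95 (running OOP $2,301.95).
Bill 3, $2,791: deductible met; 15% of $2,791 = $418.65. Cost to member: $418.65. OOP to date $2,720.60.

$418.65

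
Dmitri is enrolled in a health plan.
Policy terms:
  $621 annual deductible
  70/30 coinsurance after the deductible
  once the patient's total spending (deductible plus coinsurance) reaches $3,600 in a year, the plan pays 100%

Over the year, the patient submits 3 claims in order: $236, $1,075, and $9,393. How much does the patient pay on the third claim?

#1 ($236): entire amount goes to the deductible. Patient owes $236 (running OOP $236).
#2 ($1,075): deductible takes $385, $690 remains; patient's 30% is $207. Cost to patient: $592. OOP to date $828.
#3 ($9,393): deductible already satisfied, so patient's share is 30% × $9,393 = $2,817.90. That would push OOP to $3,645.90, over the $3,600 cap, so patient pays $3,600 − $828 = $2,772.

$2,772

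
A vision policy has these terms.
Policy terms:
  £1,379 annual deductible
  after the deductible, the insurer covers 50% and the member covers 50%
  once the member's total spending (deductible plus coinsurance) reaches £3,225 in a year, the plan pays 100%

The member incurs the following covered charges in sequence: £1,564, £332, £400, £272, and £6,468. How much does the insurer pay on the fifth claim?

Bill 1, £1,564: deductible takes £1,379, £185 remains; 50% of £185 = £92.50. Cost to member: £1,471.50. OOP to date £1,471.50. Plan pays £1,564 − £1,471.50 = £92.50.
Bill 2, £332: deductible already satisfied, so member's share is 50% × £332 = £166. Cost to member: £166. OOP to date £1,637.50. Insurer: £332 − £166 = £166.
Bill 3, £400: deductible already satisfied, so member's share is 50% × £400 = £200. Member pays £200; OOP now £1,837.50. Insurer: £400 − £200 = £200.
Bill 4, £272: deductible met; 50% of £272 = £136. Member owes £136 (running OOP £1,973.50). Insurer: £272 − £136 = £136.
Bill 5, £6,468: 50% coinsurance on £6,468 = £3,234. That would push OOP to £5,207.50, over the £3,225 cap, so member pays £3,225 − £1,973.50 = £1,251.50. Insurer: £6,468 − £1,251.50 = £5,216.50.

£5,216.50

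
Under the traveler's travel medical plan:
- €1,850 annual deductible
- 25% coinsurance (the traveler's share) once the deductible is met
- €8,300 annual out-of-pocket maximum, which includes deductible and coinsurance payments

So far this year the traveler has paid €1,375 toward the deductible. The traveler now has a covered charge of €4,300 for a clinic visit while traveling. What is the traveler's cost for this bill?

Deductible still to meet: €1,850 − €1,375 = €475.
That leaves €4,300 − €475 = €3,825 for coinsurance.
Traveler's 25% share of €3,825 is €956.25.
That puts the traveler's cost at €475 + €956.25 = €1,431.25 before any cap.
Year-to-date out-of-pocket becomes €1,375 + €1,431.25 = €2,806.25, still under the €8,300 maximum, so no cap applies.

€1,431.25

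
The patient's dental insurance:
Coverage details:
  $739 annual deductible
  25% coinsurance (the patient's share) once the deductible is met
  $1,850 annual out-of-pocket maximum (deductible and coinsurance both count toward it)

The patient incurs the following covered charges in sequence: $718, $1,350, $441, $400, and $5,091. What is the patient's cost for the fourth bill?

$100

#1 ($718): fully absorbed by the deductible. Patient pays $718; OOP now $718.
#2 ($1,350): $21 finishes the deductible; $1,329 goes to coinsurance; coinsurance $1,329 × 25% = $332.25. Patient owes $353.25 (running OOP $1,071.25).
#3 ($441): deductible already satisfied, so patient's share is 25% × $441 = $110.25. Patient pays $110.25; OOP now $1,181.50.
#4 ($400): deductible met; 25% of $400 = $100. Patient owes $100 (running OOP $1,281.50).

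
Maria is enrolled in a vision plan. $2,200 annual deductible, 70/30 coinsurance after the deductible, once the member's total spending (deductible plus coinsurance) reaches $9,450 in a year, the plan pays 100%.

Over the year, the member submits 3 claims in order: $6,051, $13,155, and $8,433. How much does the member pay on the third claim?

#1 ($6,051): deductible takes $2,200, $3,851 remains; member's 30% is $1,155.30. Member pays $3,355.30; OOP now $3,355.30.
#2 ($13,155): 30% coinsurance on $13,155 = $3,946.50. Cost to member: $3,946.50. OOP to date $7,301.80.
#3 ($8,433): deductible already satisfied, so member's share is 30% × $8,433 = $2,529.90. Adding that to $7,301.80 gives $9,831.70, past the $9,450 cap; member pays only $9,450 − $7,301.80 = $2,148.20.

$2,148.20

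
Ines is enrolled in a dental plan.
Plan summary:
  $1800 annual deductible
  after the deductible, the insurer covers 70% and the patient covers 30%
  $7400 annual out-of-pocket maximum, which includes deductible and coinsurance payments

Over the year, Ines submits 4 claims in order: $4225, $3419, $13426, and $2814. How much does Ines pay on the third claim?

$3846.80

Claim 1 — $4225: deductible takes $1800, $2425 remains; coinsurance $2425 × 30% = $727.50. Patient owes $2527.50 (running OOP $2527.50).
Claim 2 — $3419: deductible met; 30% of $3419 = $1025.70. Patient pays $1025.70; OOP now $3553.20.
Claim 3 — $13426: 30% coinsurance on $13426 = $4027.80. That would push OOP to $7581, over the $7400 cap, so patient pays $7400 − $3553.20 = $3846.80.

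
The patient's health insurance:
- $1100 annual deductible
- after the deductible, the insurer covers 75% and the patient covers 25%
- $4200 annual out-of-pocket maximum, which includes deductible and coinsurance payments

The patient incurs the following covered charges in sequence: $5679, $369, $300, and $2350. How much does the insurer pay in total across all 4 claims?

$5698.50

Claim 1 — $5679: $1100 to deductible, leaving $4579; coinsurance $4579 × 25% = $1144.75. Patient owes $2244.75 (running OOP $2244.75). Plan pays $5679 − $2244.75 = $3434.25.
Claim 2 — $369: 25% coinsurance on $369 = $92.25. Patient pays $92.25; OOP now $2337. Insurer: $369 − $92.25 = $276.75.
Claim 3 — $300: deductible already satisfied, so patient's share is 25% × $300 = $75. Patient pays $75; OOP now $2412. Insurer: $300 − $75 = $225.
Claim 4 — $2350: 25% coinsurance on $2350 = $587.50. Cost to patient: $587.50. OOP to date $2999.50. Insurer: $2350 − $587.50 = $1762.50.
Insurer total: $3434.25 + $276.75 + $225 + $1762.50 = $5698.50.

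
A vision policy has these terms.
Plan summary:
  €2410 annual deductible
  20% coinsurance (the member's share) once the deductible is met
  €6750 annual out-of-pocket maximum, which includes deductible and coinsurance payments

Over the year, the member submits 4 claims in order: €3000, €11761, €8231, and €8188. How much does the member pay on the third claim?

#1 (€3000): €2410 to deductible, leaving €590; member's 20% is €118. Cost to member: €2528. OOP to date €2528.
#2 (€11761): deductible met; 20% of €11761 = €2352.20. Member pays €2352.20; OOP now €4880.20.
#3 (€8231): deductible met; 20% of €8231 = €1646.20. Cost to member: €1646.20. OOP to date €6526.40.

€1646.20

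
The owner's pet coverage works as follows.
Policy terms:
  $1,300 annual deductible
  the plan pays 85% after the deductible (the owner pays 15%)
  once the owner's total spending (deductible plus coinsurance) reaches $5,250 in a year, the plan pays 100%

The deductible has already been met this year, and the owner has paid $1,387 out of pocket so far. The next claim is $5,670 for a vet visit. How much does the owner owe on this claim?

With the deductible met, the entire $5,670 is subject to coinsurance.
Coinsurance: $5,670 × 15% = $850.50.
Year-to-date out-of-pocket becomes $1,387 + $850.50 = $2,237.50, still under the $5,250 maximum, so no cap applies.

$850.50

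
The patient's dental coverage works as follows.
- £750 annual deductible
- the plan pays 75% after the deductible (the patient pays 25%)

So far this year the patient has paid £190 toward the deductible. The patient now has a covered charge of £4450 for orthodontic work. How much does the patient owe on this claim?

£1532.50

Remaining deductible: £750 − £190 = £560.
The remaining £3890 (= £4450 − £560) moves to coinsurance.
25% of £3890 = £972.50 falls to the patient.
Patient responsibility: £560 + £972.50 = £1532.50.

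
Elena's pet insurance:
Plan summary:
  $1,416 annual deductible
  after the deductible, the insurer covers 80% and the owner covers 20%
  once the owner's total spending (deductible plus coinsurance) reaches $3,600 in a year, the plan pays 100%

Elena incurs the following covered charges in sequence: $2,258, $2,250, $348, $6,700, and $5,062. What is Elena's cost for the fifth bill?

$156

Claim 1 — $2,258: $1,416 finishes the deductible; $842 goes to coinsurance; coinsurance $842 × 20% = $168.40. Owner owes $1,584.40 (running OOP $1,584.40).
Claim 2 — $2,250: deductible met; 20% of $2,250 = $450. Cost to owner: $450. OOP to date $2,034.40.
Claim 3 — $348: deductible met; 20% of $348 = $69.60. Owner pays $69.60; OOP now $2,104.
Claim 4 — $6,700: deductible met; 20% of $6,700 = $1,340. Owner owes $1,340 (running OOP $3,444).
Claim 5 — $5,062: deductible met; 20% of $5,062 = $1,012.40. That would push OOP to $4,456.40, over the $3,600 cap, so owner pays $3,600 − $3,444 = $156.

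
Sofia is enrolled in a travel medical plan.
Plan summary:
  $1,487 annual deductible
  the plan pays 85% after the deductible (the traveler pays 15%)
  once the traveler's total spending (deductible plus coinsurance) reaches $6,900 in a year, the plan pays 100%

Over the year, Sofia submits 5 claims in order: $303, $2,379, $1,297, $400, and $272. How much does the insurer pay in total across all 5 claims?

$2,689.40

Claim 1 — $303: fully absorbed by the deductible. Traveler pays $303; OOP now $303. Plan pays $303 − $303 = $0.
Claim 2 — $2,379: $1,184 finishes the deductible; $1,195 goes to coinsurance; traveler's 15% is $179.25. Traveler owes $1,363.25 (running OOP $1,666.25). Insurer: $2,379 − $1,363.25 = $1,015.75.
Claim 3 — $1,297: deductible met; 15% of $1,297 = $194.55. Traveler owes $194.55 (running OOP $1,860.80). Plan pays $1,297 − $194.55 = $1,102.45.
Claim 4 — $400: deductible met; 15% of $400 = $60. Traveler owes $60 (running OOP $1,920.80). Plan pays $400 − $60 = $340.
Claim 5 — $272: 15% coinsurance on $272 = $40.80. Cost to traveler: $40.80. OOP to date $1,961.60. Plan pays $272 − $40.80 = $231.20.
Insurer total: $0 + $1,015.75 + $1,102.45 + $340 + $231.20 = $2,689.40.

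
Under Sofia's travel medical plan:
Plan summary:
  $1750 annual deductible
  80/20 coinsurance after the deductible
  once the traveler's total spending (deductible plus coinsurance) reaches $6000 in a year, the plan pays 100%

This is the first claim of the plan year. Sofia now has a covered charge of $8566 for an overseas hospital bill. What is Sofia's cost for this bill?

$3113.20

Nothing has been paid toward the $1750 deductible, so the first $1750 of this charge is applied there.
After the $1750 deductible portion, $8566 − $1750 = $6816 is subject to coinsurance.
Traveler's 20% share of $6816 is $1363.20.
That puts the traveler's cost at $1750 + $1363.20 = $3113.20 before any cap.
Year-to-date out-of-pocket becomes $0 + $3113.20 = $3113.20, still under the $6000 maximum, so no cap applies.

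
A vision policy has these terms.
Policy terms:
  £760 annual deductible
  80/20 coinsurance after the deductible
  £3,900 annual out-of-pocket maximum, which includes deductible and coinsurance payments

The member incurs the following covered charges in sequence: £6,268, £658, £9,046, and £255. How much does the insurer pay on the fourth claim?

Bill 1, £6,268: deductible takes £760, £5,508 remains; member's 20% is £1,101.60. Member owes £1,861.60 (running OOP £1,861.60). Plan pays £6,268 − £1,861.60 = £4,406.40.
Bill 2, £658: deductible already satisfied, so member's share is 20% × £658 = £131.60. Cost to member: £131.60. OOP to date £1,993.20. Plan pays £658 − £131.60 = £526.40.
Bill 3, £9,046: deductible already satisfied, so member's share is 20% × £9,046 = £1,809.20. Member owes £1,809.20 (running OOP £3,802.40). Insurer: £9,046 − £1,809.20 = £7,236.80.
Bill 4, £255: deductible already satisfied, so member's share is 20% × £255 = £51. Member pays £51; OOP now £3,853.40. Insurer: £255 − £51 = £204.

£204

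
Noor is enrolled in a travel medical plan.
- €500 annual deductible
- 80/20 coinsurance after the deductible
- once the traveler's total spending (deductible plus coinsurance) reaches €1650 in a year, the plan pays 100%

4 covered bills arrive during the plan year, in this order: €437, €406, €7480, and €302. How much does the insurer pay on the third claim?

Bill 1, €437: all of it applies to the deductible. Traveler owes €437 (running OOP €437). Insurer: €437 − €437 = €0.
Bill 2, €406: deductible takes €63, €343 remains; traveler's 20% is €68.60. Traveler owes €131.60 (running OOP €568.60). Plan pays €406 − €131.60 = €274.40.
Bill 3, €7480: deductible already satisfied, so traveler's share is 20% × €7480 = €1496. Adding that to €568.60 gives €2064.60, past the €1650 cap; traveler pays only €1650 − €568.60 = €1081.40. Insurer: €7480 − €1081.40 = €6398.60.

€6398.60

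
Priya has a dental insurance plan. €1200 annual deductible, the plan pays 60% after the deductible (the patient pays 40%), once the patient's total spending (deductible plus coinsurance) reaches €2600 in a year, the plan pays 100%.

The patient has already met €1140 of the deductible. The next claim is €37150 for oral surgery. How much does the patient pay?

Remaining deductible: €1200 − €1140 = €60.
The remaining €37090 (= €37150 − €60) moves to coinsurance.
Patient's 40% share of €37090 is €14836.
That puts the patient's cost at €60 + €14836 = €14896 before any cap.
That would bring total out-of-pocket to €16036, past the €2600 cap. The patient is capped at €2600 − €1140 = €1460 on this claim.

€1460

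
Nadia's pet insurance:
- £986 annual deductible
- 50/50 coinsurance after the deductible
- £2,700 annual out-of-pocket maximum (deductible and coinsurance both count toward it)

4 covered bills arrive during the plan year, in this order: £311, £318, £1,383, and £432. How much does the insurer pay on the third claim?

Claim 1 — £311: entire amount goes to the deductible. Cost to owner: £311. OOP to date £311. Insurer: £311 − £311 = £0.
Claim 2 — £318: all of it applies to the deductible. Cost to owner: £318. OOP to date £629. Plan pays £318 − £318 = £0.
Claim 3 — £1,383: £357 to deductible, leaving £1,026; 50% of £1,026 = £513. Owner pays £870; OOP now £1,499. Plan pays £1,383 − £870 = £513.

£513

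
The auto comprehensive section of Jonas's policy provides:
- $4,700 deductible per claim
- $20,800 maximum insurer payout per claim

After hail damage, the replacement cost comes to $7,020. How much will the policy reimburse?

Subtract the deductible: $7,020 − $4,700 = $2,320.
$2,320 ≤ $20,800, so the limit doesn't bind; insurer pays $2,320.

$2,320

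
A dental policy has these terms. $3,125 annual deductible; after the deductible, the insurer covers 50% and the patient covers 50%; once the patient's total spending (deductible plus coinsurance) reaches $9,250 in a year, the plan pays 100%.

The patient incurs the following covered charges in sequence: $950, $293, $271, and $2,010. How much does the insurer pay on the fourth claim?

$199.50

#1 ($950): entire amount goes to the deductible. Patient owes $950 (running OOP $950). Plan pays $950 − $950 = $0.
#2 ($293): entire amount goes to the deductible. Patient owes $293 (running OOP $1,243). Insurer: $293 − $293 = $0.
#3 ($271): fully absorbed by the deductible. Patient owes $271 (running OOP $1,514). Plan pays $271 − $271 = $0.
#4 ($2,010): deductible takes $1,611, $399 remains; patient's 50% is $199.50. Patient pays $1,810.50; OOP now $3,324.50. Insurer: $2,010 − $1,810.50 = $199.50.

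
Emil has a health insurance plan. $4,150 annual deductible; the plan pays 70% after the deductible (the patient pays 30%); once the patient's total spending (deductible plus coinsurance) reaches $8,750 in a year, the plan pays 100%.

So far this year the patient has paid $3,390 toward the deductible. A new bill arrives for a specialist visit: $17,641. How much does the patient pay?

$5,360

Deductible still to meet: $4,150 − $3,390 = $760.
After the $760 deductible portion, $17,641 − $760 = $16,881 is subject to coinsurance.
30% of $16,881 = $5,064.30 falls to the patient.
Patient responsibility before any cap: $760 + $5,064.30 = $5,824.30.
That would bring total out-of-pocket to $9,214.30, past the $8,750 cap. The patient is capped at $8,750 − $3,390 = $5,360 on this claim.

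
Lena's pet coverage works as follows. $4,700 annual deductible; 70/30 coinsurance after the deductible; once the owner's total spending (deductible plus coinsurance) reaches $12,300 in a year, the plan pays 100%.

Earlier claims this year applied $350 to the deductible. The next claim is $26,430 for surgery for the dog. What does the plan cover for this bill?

$350 of the $4,700 deductible is already met, leaving $4,350.
The remaining $22,080 (= $26,430 − $4,350) moves to coinsurance.
Coinsurance: $22,080 × 30% = $6,624.
So the owner owes $4,350 + $6,624 = $10,974 before any cap.
Year-to-date out-of-pocket becomes $350 + $10,974 = $11,324, still under the $12,300 maximum, so no cap applies.
The insurer covers the remainder: $26,430 − $10,974 = $15,456.

$15,456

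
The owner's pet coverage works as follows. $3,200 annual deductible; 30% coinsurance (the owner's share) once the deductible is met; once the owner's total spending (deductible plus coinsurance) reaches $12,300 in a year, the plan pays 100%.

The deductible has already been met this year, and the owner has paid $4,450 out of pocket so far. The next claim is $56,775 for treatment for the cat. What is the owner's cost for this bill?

$7,850

The deductible is already satisfied, so the full bill goes to coinsurance.
30% of $56,775 = $17,032.50 falls to the owner.
Adding $17,032.50 to the $4,450 already spent would give $21,482.50, which exceeds the $12,300 cap; the owner pays just $12,300 − $4,450 = $7,850.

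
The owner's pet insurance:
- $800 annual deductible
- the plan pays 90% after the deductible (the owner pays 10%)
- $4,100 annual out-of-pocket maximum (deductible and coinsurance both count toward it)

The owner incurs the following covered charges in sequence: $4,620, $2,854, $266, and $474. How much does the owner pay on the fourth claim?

Claim 1 — $4,620: $800 to deductible, leaving $3,820; 10% of $3,820 = $382. Owner pays $1,182; OOP now $1,182.
Claim 2 — $2,854: deductible already satisfied, so owner's share is 10% × $2,854 = $285.40. Owner pays $285.40; OOP now $1,467.40.
Claim 3 — $266: deductible met; 10% of $266 = $26.60. Cost to owner: $26.60. OOP to date $1,494.
Claim 4 — $474: 10% coinsurance on $474 = $47.40. Owner owes $47.40 (running OOP $1,541.40).

$47.40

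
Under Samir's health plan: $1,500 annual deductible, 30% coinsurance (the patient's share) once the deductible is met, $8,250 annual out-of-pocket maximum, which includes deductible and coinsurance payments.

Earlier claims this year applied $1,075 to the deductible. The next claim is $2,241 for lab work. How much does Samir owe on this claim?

$969.80

Remaining deductible: $1,500 − $1,075 = $425.
The remaining $1,816 (= $2,241 − $425) moves to coinsurance.
Coinsurance: $1,816 × 30% = $544.80.
That puts the patient's cost at $425 + $544.80 = $969.80 before any cap.
Cumulative spending $1,075 + $969.80 = $2,044.80 stays under the $8,250 maximum.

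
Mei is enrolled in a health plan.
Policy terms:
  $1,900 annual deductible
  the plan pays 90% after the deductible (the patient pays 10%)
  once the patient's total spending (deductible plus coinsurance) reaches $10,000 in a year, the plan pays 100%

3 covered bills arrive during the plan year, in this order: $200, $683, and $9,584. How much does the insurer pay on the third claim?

$7,710.30

Bill 1, $200: all of it applies to the deductible. Patient owes $200 (running OOP $200). Plan pays $200 − $200 = $0.
Bill 2, $683: fully absorbed by the deductible. Patient pays $683; OOP now $883. Insurer: $683 − $683 = $0.
Bill 3, $9,584: $1,017 to deductible, leaving $8,567; 10% of $8,567 = $856.70. Patient pays $1,873.70; OOP now $2,756.70. Insurer: $9,584 − $1,873.70 = $7,710.30.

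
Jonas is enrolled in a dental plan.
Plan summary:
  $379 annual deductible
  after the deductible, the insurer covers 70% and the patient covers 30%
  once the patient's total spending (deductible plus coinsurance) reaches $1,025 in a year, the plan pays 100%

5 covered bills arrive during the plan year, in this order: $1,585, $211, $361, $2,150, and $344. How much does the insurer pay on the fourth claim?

$2,037.40

Bill 1, $1,585: $379 finishes the deductible; $1,206 goes to coinsurance; coinsurance $1,206 × 30% = $361.80. Cost to patient: $740.80. OOP to date $740.80. Insurer: $1,585 − $740.80 = $844.20.
Bill 2, $211: 30% coinsurance on $211 = $63.30. Cost to patient: $63.30. OOP to date $804.10. Insurer: $211 − $63.30 = $147.70.
Bill 3, $361: 30% coinsurance on $361 = $108.30. Cost to patient: $108.30. OOP to date $912.40. Insurer: $361 − $108.30 = $252.70.
Bill 4, $2,150: 30% coinsurance on $2,150 = $645. OOP would hit $1,557.40 > $1,025, so the cap limits the patient to $1,025 − $912.40 = $112.60. Plan pays $2,150 − $112.60 = $2,037.40.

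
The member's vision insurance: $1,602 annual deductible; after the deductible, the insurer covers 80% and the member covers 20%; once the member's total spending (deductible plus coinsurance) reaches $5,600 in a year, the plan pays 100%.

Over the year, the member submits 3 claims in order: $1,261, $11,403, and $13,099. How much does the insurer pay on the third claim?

Claim 1 ($1,261): entire amount goes to the deductible. Member pays $1,261; OOP now $1,261. Plan pays $1,261 − $1,261 = $0.
Claim 2 ($11,403): $341 to deductible, leaving $11,062; coinsurance $11,062 × 20% = $2,212.40. Member pays $2,553.40; OOP now $3,814.40. Insurer: $11,403 − $2,553.40 = $8,849.60.
Claim 3 ($13,099): deductible already satisfied, so member's share is 20% × $13,099 = $2,619.80. Adding that to $3,814.40 gives $6,434.20, past the $5,600 cap; member pays only $5,600 − $3,814.40 = $1,785.60. Insurer: $13,099 − $1,785.60 = $11,313.40.

$11,313.40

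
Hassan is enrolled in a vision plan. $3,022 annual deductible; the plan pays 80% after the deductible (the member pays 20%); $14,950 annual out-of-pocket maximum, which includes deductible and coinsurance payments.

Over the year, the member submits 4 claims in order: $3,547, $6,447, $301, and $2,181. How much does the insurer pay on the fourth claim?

#1 ($3,547): $3,022 to deductible, leaving $525; coinsurance $525 × 20% = $105. Cost to member: $3,127. OOP to date $3,127. Plan pays $3,547 − $3,127 = $420.
#2 ($6,447): deductible met; 20% of $6,447 = $1,289.40. Member owes $1,289.40 (running OOP $4,416.40). Insurer: $6,447 − $1,289.40 = $5,157.60.
#3 ($301): deductible met; 20% of $301 = $60.20. Member pays $60.20; OOP now $4,476.60. Plan pays $301 − $60.20 = $240.80.
#4 ($2,181): deductible already satisfied, so member's share is 20% × $2,181 = $436.20. Member pays $436.20; OOP now $4,912.80. Insurer: $2,181 − $436.20 = $1,744.80.

$1,744.80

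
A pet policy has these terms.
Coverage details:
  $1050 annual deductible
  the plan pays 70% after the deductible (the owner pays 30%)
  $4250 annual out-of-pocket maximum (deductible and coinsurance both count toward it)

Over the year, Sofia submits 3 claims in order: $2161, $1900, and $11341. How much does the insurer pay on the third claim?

$9044.30

#1 ($2161): $1050 finishes the deductible; $1111 goes to coinsurance; 30% of $1111 = $333.30. Cost to owner: $1383.30. OOP to date $1383.30. Plan pays $2161 − $1383.30 = $777.70.
#2 ($1900): deductible already satisfied, so owner's share is 30% × $1900 = $570. Owner pays $570; OOP now $1953.30. Plan pays $1900 − $570 = $1330.
#3 ($11341): deductible already satisfied, so owner's share is 30% × $11341 = $3402.30. That would push OOP to $5355.60, over the $4250 cap, so owner pays $4250 − $1953.30 = $2296.70. Insurer: $11341 − $2296.70 = $9044.30.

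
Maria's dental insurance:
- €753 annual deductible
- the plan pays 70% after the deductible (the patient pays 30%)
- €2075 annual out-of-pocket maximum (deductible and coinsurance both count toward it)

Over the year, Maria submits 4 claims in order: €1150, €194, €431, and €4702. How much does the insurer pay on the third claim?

Bill 1, €1150: €753 to deductible, leaving €397; patient's 30% is €119.10. Cost to patient: €872.10. OOP to date €872.10. Insurer: €1150 − €872.10 = €277.90.
Bill 2, €194: 30% coinsurance on €194 = €58.20. Patient pays €58.20; OOP now €930.30. Plan pays €194 − €58.20 = €135.80.
Bill 3, €431: 30% coinsurance on €431 = €129.30. Patient owes €129.30 (running OOP €1059.60). Plan pays €431 − €129.30 = €301.70.

€301.70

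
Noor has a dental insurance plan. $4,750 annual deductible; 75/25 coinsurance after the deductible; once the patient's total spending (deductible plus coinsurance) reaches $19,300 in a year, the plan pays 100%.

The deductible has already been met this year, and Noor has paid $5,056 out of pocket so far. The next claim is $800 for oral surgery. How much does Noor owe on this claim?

The deductible is already satisfied, so the full bill goes to coinsurance.
Patient's 25% share of $800 is $200.
Cumulative spending $5,056 + $200 = $5,256 stays under the $19,300 maximum.

$200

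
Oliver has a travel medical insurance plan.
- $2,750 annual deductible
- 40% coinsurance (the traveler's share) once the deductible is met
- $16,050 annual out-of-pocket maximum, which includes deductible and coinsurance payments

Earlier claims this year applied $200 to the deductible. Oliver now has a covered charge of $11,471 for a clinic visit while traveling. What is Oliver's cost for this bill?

$6,118.40

Deductible still to meet: $2,750 − $200 = $2,550.
The remaining $8,921 (= $11,471 − $2,550) moves to coinsurance.
Traveler's 40% share of $8,921 is $3,568.40.
So the traveler owes $2,550 + $3,568.40 = $6,118.40 before any cap.
Total out-of-pocket so far would be $200 + $6,118.40 = $6,318.40, below the $16,050 cap — no reduction.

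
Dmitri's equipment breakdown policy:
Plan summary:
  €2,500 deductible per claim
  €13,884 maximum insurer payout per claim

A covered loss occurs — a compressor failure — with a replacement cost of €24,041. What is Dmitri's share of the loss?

€10,157

Subtract the deductible: €24,041 − €2,500 = €21,541.
The €13,884 per-incident cap binds; insurer pays €13,884.
The business owner bears the rest of the original loss: €24,041 − €13,884 = €10,157.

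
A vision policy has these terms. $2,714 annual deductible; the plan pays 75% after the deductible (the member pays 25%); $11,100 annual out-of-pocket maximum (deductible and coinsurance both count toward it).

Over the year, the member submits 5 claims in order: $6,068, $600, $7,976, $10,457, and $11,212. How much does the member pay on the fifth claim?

$2,789.25

Bill 1, $6,068: deductible takes $2,714, $3,354 remains; coinsurance $3,354 × 25% = $838.50. Member owes $3,552.50 (running OOP $3,552.50).
Bill 2, $600: deductible already satisfied, so member's share is 25% × $600 = $150. Member pays $150; OOP now $3,702.50.
Bill 3, $7,976: deductible already satisfied, so member's share is 25% × $7,976 = $1,994. Member owes $1,994 (running OOP $5,696.50).
Bill 4, $10,457: 25% coinsurance on $10,457 = $2,614.25. Cost to member: $2,614.25. OOP to date $8,310.75.
Bill 5, $11,212: deductible already satisfied, so member's share is 25% × $11,212 = $2,803. That would push OOP to $11,113.75, over the $11,100 cap, so member pays $11,100 − $8,310.75 = $2,789.25.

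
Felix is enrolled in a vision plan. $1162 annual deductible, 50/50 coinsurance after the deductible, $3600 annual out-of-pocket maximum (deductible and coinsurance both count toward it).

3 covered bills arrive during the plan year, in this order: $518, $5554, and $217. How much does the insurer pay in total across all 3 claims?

$2689

Claim 1 ($518): entire amount goes to the deductible. Cost to member: $518. OOP to date $518. Insurer: $518 − $518 = $0.
Claim 2 ($5554): $644 to deductible, leaving $4910; coinsurance $4910 × 50% = $2455. Claim cost before the cap: $644 + $2455 = $3099. That would push OOP to $3617, over the $3600 cap, so member pays $3600 − $518 = $3082. Plan pays $5554 − $3082 = $2472.
Claim 3 ($217): deductible met; 50% of $217 = $108.50. That would push OOP to $3708.50, over the $3600 cap, so member pays $3600 − $3600 = $0. Insurer: $217 − $0 = $217.
Insurer total = bills − member's total = $6289 − $3600 = $2689.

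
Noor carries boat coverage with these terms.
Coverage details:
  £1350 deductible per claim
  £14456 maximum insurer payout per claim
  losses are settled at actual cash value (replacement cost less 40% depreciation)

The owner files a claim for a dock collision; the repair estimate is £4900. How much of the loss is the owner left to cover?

Depreciate 40%: the covered value is £4900 × 0.6 = £2940.
After the deductible, £2940 − £1350 = £1590 remains.
£1590 ≤ £14456, so the limit doesn't bind; insurer pays £1590.
Out of pocket: £4900 − £1590 = £3310.

£3310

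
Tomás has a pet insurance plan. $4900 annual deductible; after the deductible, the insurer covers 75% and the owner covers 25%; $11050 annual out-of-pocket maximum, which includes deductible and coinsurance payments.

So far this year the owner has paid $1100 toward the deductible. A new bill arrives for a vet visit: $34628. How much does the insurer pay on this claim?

$24678

Deductible still to meet: $4900 − $1100 = $3800.
That leaves $34628 − $3800 = $30828 for coinsurance.
Coinsurance: $30828 × 25% = $7707.
Owner responsibility before any cap: $3800 + $7707 = $11507.
Year-to-date out-of-pocket would reach $1100 + $11507 = $12607, above the $11050 maximum, so the owner pays only $11050 − $1100 = $9950.
Insurer pays the balance: $34628 − $9950 = $24678.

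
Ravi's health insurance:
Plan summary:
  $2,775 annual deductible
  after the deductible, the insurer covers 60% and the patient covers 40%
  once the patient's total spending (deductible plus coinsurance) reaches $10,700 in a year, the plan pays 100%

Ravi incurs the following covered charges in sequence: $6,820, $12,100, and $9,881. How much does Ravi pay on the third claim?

Bill 1, $6,820: $2,775 finishes the deductible; $4,045 goes to coinsurance; 40% of $4,045 = $1,618. Patient owes $4,393 (running OOP $4,393).
Bill 2, $12,100: 40% coinsurance on $12,100 = $4,840. Patient owes $4,840 (running OOP $9,233).
Bill 3, $9,881: deductible met; 40% of $9,881 = $3,952.40. OOP would hit $13,185.40 > $10,700, so the cap limits the patient to $10,700 − $9,233 = $1,467.

$1,467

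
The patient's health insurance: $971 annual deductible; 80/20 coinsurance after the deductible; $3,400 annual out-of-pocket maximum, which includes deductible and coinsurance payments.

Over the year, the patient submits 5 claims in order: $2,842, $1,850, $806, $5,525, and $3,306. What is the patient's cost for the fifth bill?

Claim 1 — $2,842: $971 finishes the deductible; $1,871 goes to coinsurance; patient's 20% is $374.20. Cost to patient: $1,345.20. OOP to date $1,345.20.
Claim 2 — $1,850: deductible already satisfied, so patient's share is 20% × $1,850 = $370. Patient owes $370 (running OOP $1,715.20).
Claim 3 — $806: 20% coinsurance on $806 = $161.20. Patient owes $161.20 (running OOP $1,876.40).
Claim 4 — $5,525: 20% coinsurance on $5,525 = $1,105. Cost to patient: $1,105. OOP to date $2,981.40.
Claim 5 — $3,306: 20% coinsurance on $3,306 = $661.20. OOP would hit $3,642.60 > $3,400, so the cap limits the patient to $3,400 − $2,981.40 = $418.60.

$418.60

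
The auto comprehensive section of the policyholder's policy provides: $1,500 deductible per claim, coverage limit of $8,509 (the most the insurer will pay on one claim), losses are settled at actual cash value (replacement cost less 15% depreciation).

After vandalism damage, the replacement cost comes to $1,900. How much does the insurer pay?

$115

Actual cash value after 15% depreciation: $1,900 × 85% = $1,615.
After the deductible, $1,615 − $1,500 = $115 remains.
$115 is within the $8,509 limit, so the insurer pays $115.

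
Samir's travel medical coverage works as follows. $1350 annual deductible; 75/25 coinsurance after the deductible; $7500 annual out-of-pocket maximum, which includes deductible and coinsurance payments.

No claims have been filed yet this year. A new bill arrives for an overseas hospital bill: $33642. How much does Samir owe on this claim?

Deductible not yet touched, so the first $1350 of the bill goes to the deductible.
The remaining $32292 (= $33642 − $1350) moves to coinsurance.
25% of $32292 = $8073 falls to the traveler.
That puts the traveler's cost at $1350 + $8073 = $9423 before any cap.
Year-to-date out-of-pocket would reach $0 + $9423 = $9423, above the $7500 maximum, so the traveler pays only $7500 − $0 = $7500.

$7500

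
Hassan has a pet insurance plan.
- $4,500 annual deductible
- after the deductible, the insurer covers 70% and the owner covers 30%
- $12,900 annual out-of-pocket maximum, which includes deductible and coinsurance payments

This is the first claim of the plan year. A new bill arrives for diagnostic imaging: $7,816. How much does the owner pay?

Nothing has been paid toward the $4,500 deductible, so the first $4,500 of this charge is applied there.
After the $4,500 deductible portion, $7,816 − $4,500 = $3,316 is subject to coinsurance.
Coinsurance: $3,316 × 30% = $994.80.
That puts the owner's cost at $4,500 + $994.80 = $5,494.80 before any cap.
Cumulative spending $0 + $5,494.80 = $5,494.80 stays under the $12,900 maximum.

$5,494.80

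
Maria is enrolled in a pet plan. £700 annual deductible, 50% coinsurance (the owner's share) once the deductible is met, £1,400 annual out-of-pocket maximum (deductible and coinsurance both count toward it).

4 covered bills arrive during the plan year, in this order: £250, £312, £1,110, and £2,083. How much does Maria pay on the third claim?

Claim 1 — £250: fully absorbed by the deductible. Owner owes £250 (running OOP £250).
Claim 2 — £312: entire amount goes to the deductible. Owner owes £312 (running OOP £562).
Claim 3 — £1,110: £138 finishes the deductible; £972 goes to coinsurance; coinsurance £972 × 50% = £486. Cost to owner: £624. OOP to date £1,186.

£624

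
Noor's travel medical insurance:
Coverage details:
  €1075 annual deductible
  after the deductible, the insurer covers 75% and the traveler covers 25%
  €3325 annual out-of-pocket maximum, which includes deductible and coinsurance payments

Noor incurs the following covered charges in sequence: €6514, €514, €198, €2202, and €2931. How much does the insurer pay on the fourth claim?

€1651.50

#1 (€6514): deductible takes €1075, €5439 remains; coinsurance €5439 × 25% = €1359.75. Traveler owes €2434.75 (running OOP €2434.75). Plan pays €6514 − €2434.75 = €4079.25.
#2 (€514): deductible met; 25% of €514 = €128.50. Traveler pays €128.50; OOP now €2563.25. Plan pays €514 − €128.50 = €385.50.
#3 (€198): deductible met; 25% of €198 = €49.50. Cost to traveler: €49.50. OOP to date €2612.75. Insurer: €198 − €49.50 = €148.50.
#4 (€2202): 25% coinsurance on €2202 = €550.50. Traveler owes €550.50 (running OOP €3163.25). Insurer: €2202 − €550.50 = €1651.50.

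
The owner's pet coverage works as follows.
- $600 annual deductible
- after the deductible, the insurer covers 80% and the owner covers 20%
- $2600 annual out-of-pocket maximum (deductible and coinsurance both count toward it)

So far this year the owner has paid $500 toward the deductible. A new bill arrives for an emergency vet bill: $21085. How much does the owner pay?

$2100

$500 of the $600 deductible is already met, leaving $100.
That leaves $21085 − $100 = $20985 for coinsurance.
Owner's 20% share of $20985 is $4197.
That puts the owner's cost at $100 + $4197 = $4297 before any cap.
Year-to-date out-of-pocket would reach $500 + $4297 = $4797, above the $2600 maximum, so the owner pays only $2600 − $500 = $2100.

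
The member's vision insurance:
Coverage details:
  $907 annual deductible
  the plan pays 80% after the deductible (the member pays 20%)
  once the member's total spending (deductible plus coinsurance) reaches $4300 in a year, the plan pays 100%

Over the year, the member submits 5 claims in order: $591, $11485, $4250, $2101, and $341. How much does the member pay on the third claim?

$850

Claim 1 — $591: all of it applies to the deductible. Member owes $591 (running OOP $591).
Claim 2 — $11485: $316 to deductible, leaving $11169; 20% of $11169 = $2233.80. Cost to member: $2549.80. OOP to date $3140.80.
Claim 3 — $4250: 20% coinsurance on $4250 = $850. Member owes $850 (running OOP $3990.80).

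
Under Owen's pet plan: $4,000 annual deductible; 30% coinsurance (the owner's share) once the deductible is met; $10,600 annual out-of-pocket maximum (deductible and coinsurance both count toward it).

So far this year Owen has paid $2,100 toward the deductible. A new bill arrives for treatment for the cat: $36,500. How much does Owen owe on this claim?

$8,500

Remaining deductible: $4,000 − $2,100 = $1,900.
After the $1,900 deductible portion, $36,500 − $1,900 = $34,600 is subject to coinsurance.
30% of $34,600 = $10,380 falls to the owner.
So the owner owes $1,900 + $10,380 = $12,280 before any cap.
Year-to-date out-of-pocket would reach $2,100 + $12,280 = $14,380, above the $10,600 maximum, so the owner pays only $10,600 − $2,100 = $8,500.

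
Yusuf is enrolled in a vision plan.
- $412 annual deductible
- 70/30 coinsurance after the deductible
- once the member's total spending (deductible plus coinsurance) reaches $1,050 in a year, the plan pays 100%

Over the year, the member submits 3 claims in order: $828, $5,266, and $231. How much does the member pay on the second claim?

$513.20

Claim 1 ($828): deductible takes $412, $416 remains; coinsurance $416 × 30% = $124.80. Cost to member: $536.80. OOP to date $536.80.
Claim 2 ($5,266): 30% coinsurance on $5,266 = $1,579.80. That would push OOP to $2,116.60, over the $1,050 cap, so member pays $1,050 − $536.80 = $513.20.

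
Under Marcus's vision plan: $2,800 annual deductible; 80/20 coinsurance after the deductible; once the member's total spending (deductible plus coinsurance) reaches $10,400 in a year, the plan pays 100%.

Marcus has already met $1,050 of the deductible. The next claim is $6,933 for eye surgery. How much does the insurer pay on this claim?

$4,146.40

Deductible still to meet: $2,800 − $1,050 = $1,750.
The remaining $5,183 (= $6,933 − $1,750) moves to coinsurance.
Member's 20% share of $5,183 is $1,036.60.
So the member owes $1,750 + $1,036.60 = $2,786.60 before any cap.
Cumulative spending $1,050 + $2,786.60 = $3,836.60 stays under the $10,400 maximum.
Insurer pays the balance: $6,933 − $2,786.60 = $4,146.40.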